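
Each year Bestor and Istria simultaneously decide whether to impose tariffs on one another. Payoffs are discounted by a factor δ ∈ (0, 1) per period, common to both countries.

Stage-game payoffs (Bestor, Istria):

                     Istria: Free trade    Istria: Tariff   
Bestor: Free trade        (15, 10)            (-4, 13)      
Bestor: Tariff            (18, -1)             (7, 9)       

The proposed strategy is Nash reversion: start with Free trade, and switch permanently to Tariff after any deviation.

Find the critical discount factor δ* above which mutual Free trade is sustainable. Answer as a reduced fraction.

Bestor: cooperation gives 15 each period; deviation gives 18 once then 7 forever.
  15/(1−δ) ≥ 18 + 7δ/(1−δ) ⇒ δ ≥ 3/11.
Istria: cooperation gives 10 each period; deviation gives 13 once then 9 forever.
  δ ≥ 3/4.
Both must hold, so the binding constraint is Istria's: δ ≥ 3/4.

3/4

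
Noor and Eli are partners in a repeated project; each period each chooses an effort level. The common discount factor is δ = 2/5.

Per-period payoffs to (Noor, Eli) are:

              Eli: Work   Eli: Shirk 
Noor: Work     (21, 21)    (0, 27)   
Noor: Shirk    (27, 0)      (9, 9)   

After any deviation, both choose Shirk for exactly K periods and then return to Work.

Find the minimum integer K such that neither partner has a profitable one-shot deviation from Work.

2

IC: δ(1−δ^K)/(1−δ) ≥ (27−21)/(21−9) = 1/2.
With δ = 2/5: need 1 − δ^K ≥ 1/2·(1−2/5)/(2/5), i.e. δ^K ≤ 0.2500.
Since (2/5)^1 = 0.4000 and (2/5)^2 = 0.1600, the smallest such K is 2.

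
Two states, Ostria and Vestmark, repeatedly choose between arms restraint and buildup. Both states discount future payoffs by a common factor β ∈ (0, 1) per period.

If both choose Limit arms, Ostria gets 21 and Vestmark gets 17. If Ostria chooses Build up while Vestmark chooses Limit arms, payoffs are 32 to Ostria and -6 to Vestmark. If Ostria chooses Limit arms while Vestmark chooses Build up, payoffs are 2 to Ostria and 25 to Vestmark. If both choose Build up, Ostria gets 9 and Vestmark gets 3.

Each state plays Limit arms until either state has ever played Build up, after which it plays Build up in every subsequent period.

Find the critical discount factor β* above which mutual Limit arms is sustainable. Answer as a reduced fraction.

For Ostria: deviation gain 32−21 = 11, per-period punishment loss 21−9 = 12. IC gives β ≥ 11/23.
For Vestmark: gain 8, loss 14 per period, so β ≥ 8/22 = 4/11.
The tighter constraint is Ostria's, so cooperation needs β ≥ 11/23.

11/23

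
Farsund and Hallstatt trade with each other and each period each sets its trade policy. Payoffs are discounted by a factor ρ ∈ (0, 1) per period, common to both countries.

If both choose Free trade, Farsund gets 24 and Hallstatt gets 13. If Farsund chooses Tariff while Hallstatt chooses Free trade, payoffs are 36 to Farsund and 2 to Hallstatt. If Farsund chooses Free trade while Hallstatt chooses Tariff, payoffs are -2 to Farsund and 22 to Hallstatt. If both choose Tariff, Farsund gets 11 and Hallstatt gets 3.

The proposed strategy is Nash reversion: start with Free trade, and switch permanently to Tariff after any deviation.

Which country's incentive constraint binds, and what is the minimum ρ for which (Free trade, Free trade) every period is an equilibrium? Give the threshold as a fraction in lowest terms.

Farsund's threshold: (36−24)/(36−11) = 12/25.
Hallstatt's threshold: (22−13)/(22−3) = 9/19.
12/25 > 9/19, so Farsund binds and ρ* = 12/25.

Farsund; ρ ≥ 12/25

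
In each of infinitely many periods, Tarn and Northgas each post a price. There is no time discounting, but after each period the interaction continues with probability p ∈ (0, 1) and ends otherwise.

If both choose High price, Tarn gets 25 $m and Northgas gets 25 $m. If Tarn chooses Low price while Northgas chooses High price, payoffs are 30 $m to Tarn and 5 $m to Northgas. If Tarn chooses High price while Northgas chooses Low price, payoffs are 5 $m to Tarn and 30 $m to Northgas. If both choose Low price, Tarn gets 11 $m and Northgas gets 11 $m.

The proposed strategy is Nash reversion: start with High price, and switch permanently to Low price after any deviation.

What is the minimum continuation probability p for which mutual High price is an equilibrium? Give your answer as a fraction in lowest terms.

5/19

With no time discounting, the continuation probability p plays the role of the discount factor.
Grim-trigger IC: 25/(1−p) ≥ 30 + 11p/(1−p) ⇒ p ≥ (30−25)/(30−11) = 5/19.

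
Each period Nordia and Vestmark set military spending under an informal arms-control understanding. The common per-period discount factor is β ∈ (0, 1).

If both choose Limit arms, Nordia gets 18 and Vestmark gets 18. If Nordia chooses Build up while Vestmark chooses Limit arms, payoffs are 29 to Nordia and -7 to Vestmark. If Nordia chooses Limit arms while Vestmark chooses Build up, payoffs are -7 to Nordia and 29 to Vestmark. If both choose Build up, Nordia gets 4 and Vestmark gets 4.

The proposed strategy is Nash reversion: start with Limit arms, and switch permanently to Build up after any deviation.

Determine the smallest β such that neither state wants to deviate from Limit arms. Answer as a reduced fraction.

11/25

Under grim trigger the critical discount factor is (T−C)/(T−P) with T = 29, C = 18, P = 4.
β* = (29−18)/(29−4) = 11/25.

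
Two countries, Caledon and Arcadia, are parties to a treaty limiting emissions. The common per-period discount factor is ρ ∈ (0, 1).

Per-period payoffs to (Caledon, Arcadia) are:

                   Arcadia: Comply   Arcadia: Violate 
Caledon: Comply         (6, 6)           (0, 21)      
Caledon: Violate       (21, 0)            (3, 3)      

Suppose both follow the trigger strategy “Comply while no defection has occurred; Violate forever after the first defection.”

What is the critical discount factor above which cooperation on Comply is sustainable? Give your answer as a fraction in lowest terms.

Cooperation forever yields 6 each period: 6/(1−ρ).
Deviating yields 21 once, then 3 forever: 21 + 3ρ/(1−ρ).
No profitable deviation requires 6/(1−ρ) ≥ 21 + 3ρ/(1−ρ).
Multiplying by (1−ρ): 6 ≥ 21(1−ρ) + 3ρ = 21 − 18ρ.
So 18ρ ≥ 15, i.e. ρ ≥ 15/18 = 5/6.

5/6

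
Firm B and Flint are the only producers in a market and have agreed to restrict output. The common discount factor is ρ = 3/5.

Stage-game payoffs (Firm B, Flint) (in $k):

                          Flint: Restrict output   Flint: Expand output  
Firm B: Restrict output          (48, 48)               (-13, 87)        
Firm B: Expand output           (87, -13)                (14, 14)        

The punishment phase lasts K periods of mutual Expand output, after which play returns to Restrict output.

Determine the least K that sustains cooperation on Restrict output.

3

IC: ρ(1−ρ^K)/(1−ρ) ≥ (87−48)/(48−14) = 39/34.
With ρ = 3/5: need 1 − ρ^K ≥ 39/34·(1−3/5)/(3/5), i.e. ρ^K ≤ 0.2353.
Since (3/5)^2 = 0.3600 and (3/5)^3 = 0.2160, the smallest such K is 3.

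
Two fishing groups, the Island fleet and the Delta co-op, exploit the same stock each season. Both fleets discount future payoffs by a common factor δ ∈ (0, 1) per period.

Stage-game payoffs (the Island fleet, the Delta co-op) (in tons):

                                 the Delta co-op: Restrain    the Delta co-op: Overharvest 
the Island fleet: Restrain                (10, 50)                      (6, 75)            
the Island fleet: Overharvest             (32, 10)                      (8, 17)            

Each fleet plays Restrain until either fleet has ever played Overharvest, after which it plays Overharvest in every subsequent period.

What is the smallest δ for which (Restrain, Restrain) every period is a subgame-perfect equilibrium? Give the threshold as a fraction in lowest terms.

11/12

For the Island fleet: deviation gain 32−10 = 22, per-period punishment loss 10−8 = 2. IC gives δ ≥ 22/24 = 11/12.
For the Delta co-op: gain 25, loss 33 per period, so δ ≥ 25/58.
The tighter constraint is the Island fleet's, so cooperation needs δ ≥ 11/12.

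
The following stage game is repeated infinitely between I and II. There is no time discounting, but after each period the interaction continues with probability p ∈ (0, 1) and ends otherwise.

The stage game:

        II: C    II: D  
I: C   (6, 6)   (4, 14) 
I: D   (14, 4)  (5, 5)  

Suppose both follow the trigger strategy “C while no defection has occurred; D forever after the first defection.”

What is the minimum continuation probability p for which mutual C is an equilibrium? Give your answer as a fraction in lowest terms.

With no time discounting, the continuation probability p plays the role of the discount factor.
Grim-trigger IC: 6/(1−p) ≥ 14 + 5p/(1−p) ⇒ p ≥ (14−6)/(14−5) = 8/9.

8/9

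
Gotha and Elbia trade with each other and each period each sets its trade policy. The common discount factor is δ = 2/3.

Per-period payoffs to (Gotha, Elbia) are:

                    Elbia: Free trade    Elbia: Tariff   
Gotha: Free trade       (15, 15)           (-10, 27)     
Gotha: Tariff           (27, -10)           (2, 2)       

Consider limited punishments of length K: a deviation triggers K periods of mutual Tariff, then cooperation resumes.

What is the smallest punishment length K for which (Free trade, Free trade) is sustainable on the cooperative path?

2

No profitable deviation requires (15−2)(δ+…+δ^K) ≥ 27−15, i.e. δ+…+δ^K ≥ 12/13 ≈ 0.9231.
With δ = 2/3, the partial sums are K=1: 0.6667, K=2: 1.1111.
K = 2 is the first length at which the sum reaches 0.9231.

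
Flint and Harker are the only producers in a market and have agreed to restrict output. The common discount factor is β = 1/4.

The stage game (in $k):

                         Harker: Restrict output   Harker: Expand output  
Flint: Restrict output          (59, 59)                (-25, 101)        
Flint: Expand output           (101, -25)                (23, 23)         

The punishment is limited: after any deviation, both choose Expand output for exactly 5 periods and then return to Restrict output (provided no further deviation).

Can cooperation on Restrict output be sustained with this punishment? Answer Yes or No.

IC: β+…+β^5 ≥ (101−59)/(59−23) = 7/6.
At β = 1/4: partial sum = 0.3330 < 1.1667. Cooperation not sustainable.

No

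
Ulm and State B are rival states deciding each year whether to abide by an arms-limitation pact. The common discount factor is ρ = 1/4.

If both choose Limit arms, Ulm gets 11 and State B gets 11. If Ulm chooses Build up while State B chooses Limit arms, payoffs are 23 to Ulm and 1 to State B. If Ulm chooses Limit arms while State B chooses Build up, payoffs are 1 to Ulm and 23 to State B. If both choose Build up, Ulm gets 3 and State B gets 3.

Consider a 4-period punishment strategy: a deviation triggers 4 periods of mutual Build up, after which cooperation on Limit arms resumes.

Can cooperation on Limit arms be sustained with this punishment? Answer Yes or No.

A one-shot deviation gives 23 now, then 3 for 4 periods, then back to 11.
Gain from deviating: (23−11) today; loss: (11−3) in each of the next 4 periods.
No-deviation condition: (11−3)(ρ+…+ρ^4) ≥ 23−11, i.e. ρ+…+ρ^4 ≥ 3/2.
At ρ = 1/4: ρ+…+ρ^4 = 0.3320 < 1.5000.
So cooperation is not sustainable.

No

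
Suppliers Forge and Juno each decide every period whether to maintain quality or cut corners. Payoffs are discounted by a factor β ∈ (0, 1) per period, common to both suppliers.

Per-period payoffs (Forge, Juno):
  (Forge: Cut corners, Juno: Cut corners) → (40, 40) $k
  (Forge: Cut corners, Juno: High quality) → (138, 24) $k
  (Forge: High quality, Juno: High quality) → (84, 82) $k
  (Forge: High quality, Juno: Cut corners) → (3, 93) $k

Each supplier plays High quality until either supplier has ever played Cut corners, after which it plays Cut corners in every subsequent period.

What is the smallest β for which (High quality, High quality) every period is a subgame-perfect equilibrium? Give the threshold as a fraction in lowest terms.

27/49

Forge's threshold: (138−84)/(138−40) = 27/49.
Juno's threshold: (93−82)/(93−40) = 11/53.
27/49 > 11/53, so Forge binds and β* = 27/49.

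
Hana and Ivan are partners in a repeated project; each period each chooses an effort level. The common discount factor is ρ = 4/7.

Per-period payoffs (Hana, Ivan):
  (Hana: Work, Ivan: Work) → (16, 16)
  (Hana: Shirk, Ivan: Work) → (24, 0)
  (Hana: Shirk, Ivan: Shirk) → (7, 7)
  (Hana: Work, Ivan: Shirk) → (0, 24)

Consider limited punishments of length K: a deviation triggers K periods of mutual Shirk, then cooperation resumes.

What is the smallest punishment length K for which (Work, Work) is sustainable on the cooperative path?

Need Σ_{k=1}^{K} ρ^k ≥ (24−16)/(16−7) = 0.8889 at ρ = 4/7.
At K = 1 the sum is 0.5714 < 0.8889; at K = 2 it is 0.8980 ≥ 0.8889.
So the minimum punishment length is K = 2.

2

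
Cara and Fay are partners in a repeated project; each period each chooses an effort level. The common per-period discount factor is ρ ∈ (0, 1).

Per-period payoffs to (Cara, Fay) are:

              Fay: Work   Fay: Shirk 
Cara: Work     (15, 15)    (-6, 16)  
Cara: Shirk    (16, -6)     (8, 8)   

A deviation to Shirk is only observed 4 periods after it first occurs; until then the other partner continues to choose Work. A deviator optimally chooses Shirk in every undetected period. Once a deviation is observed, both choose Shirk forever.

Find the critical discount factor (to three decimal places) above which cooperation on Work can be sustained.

A deviator earns 16 for 4 periods, then 8 forever; cooperating earns 15 forever. Multiplying the IC by (1−ρ):
15 ≥ 16(1−ρ^4) + 8ρ^4, so 8·ρ^4 ≥ 1 and ρ^4 ≥ 1/8.
ρ ≥ (1/8)^(1/4) ≈ 0.595.

0.595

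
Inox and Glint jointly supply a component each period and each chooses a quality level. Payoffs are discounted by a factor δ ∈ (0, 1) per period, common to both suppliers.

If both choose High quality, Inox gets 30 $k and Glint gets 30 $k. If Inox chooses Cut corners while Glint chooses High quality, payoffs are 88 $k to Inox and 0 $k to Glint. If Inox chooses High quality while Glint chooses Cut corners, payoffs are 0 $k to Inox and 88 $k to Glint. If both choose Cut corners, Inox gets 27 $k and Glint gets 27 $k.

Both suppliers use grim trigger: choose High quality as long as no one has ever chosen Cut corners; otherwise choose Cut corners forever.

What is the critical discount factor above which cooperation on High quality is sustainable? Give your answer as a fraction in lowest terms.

58/61

30/(1−δ) ≥ 88 + 27δ/(1−δ)
30 ≥ 88 − 61δ
δ ≥ 58/61.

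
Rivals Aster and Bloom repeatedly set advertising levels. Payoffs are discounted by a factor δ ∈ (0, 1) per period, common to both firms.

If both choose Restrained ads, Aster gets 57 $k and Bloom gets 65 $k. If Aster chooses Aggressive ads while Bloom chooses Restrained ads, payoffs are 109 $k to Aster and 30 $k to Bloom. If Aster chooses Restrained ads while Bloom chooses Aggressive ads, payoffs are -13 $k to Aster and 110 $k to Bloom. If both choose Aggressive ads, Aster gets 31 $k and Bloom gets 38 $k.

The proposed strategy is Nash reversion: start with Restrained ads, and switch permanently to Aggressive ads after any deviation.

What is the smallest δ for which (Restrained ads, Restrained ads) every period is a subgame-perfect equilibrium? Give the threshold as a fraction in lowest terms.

2/3

Aster: cooperation gives 57 each period; deviation gives 109 once then 31 forever.
  57/(1−δ) ≥ 109 + 31δ/(1−δ) ⇒ δ ≥ 52/78 = 2/3.
Bloom: cooperation gives 65 each period; deviation gives 110 once then 38 forever.
  δ ≥ 45/72 = 5/8.
Both must hold, so the binding constraint is Aster's: δ ≥ 2/3.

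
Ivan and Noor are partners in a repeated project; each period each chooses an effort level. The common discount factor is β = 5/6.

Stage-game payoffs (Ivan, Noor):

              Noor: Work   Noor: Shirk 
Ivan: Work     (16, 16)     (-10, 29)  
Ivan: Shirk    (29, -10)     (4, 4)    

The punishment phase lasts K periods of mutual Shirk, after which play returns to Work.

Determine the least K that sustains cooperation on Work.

2

IC: β(1−β^K)/(1−β) ≥ (29−16)/(16−4) = 13/12.
With β = 5/6: need 1 − β^K ≥ 13/12·(1−5/6)/(5/6), i.e. β^K ≤ 0.7833.
Since (5/6)^1 = 0.8333 and (5/6)^2 = 0.6944, the smallest such K is 2.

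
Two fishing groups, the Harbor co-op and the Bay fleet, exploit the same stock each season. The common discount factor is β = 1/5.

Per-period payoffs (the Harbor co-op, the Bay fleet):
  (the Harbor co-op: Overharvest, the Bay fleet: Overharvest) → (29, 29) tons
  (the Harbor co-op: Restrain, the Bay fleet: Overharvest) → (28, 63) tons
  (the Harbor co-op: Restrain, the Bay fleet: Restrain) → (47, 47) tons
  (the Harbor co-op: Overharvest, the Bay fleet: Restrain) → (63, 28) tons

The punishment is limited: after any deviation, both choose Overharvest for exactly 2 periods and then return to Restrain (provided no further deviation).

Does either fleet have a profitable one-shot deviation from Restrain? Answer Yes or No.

Comparing payoff streams over the 3 periods until play realigns: cooperate → 47(1+β+…+β^2); deviate → 63 + 29(β+…+β^2).
Cooperation is sustained iff (47−29)(β+…+β^2) ≥ 63−47.
β+…+β^2 = 1/5·(1−(1/5)^2)/(1−1/5) = 0.2400, and (63−47)/(47−29) = 0.8889.
0.2400 < 0.8889, so cooperation is not sustainable.

Yes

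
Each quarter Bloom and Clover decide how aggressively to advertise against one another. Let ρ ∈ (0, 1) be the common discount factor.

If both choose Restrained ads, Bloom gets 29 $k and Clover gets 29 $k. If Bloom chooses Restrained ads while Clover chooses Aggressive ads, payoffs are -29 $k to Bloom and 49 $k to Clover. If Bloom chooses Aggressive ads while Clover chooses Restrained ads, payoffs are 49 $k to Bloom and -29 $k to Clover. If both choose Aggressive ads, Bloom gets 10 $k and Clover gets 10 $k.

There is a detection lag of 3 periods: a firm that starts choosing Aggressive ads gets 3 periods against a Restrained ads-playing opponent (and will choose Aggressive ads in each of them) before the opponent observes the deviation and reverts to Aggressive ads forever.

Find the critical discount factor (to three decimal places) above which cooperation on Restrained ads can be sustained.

0.800

Deviating for the 3 undetected periods gains 49−29 = 20 per period over cooperation, then loses 29−10 = 19 per period forever once punishment starts.
Gain: 20(1 + ρ + … + ρ^2); loss: 19·ρ^3/(1−ρ).
No profitable deviation ⇔ 20(1−ρ^3) ≤ 19·ρ^3, i.e. ρ^3 ≥ 20/(20+19) = 20/39.
Hence ρ ≥ (20/39)^(1/3) ≈ 0.800.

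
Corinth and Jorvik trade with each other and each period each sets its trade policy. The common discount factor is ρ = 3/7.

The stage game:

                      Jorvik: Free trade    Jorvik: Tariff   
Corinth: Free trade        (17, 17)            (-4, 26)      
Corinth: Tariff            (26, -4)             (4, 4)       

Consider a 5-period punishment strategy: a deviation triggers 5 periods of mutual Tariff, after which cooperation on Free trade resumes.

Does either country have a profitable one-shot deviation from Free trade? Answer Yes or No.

No

A one-shot deviation gives 26 now, then 4 for 5 periods, then back to 17.
Gain from deviating: (26−17) today; loss: (17−4) in each of the next 5 periods.
No-deviation condition: (17−4)(ρ+…+ρ^5) ≥ 26−17, i.e. ρ+…+ρ^5 ≥ 9/13.
At ρ = 3/7: ρ+…+ρ^5 = 0.7392 ≥ 0.6923.
So cooperation is sustainable.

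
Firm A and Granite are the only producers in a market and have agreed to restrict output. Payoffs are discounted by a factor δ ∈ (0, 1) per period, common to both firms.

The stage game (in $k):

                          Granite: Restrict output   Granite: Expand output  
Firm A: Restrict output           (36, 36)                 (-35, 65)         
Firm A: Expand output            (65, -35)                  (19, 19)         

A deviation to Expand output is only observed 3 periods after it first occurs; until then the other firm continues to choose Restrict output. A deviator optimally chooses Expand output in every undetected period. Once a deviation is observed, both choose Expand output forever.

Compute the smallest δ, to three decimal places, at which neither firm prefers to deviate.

0.857

The best deviation is to choose Expand output for all 3 undetected periods, earning 65 each, then 19 forever once detected.
Deviation value: 65(1−δ^3)/(1−δ) + 19δ^3/(1−δ); cooperation value: 36/(1−δ).
IC: 36 ≥ 65(1−δ^3) + 19δ^3 = 65 − 46δ^3.
So δ^3 ≥ 29/46, giving δ ≥ (29/46)^(1/3) ≈ 0.857.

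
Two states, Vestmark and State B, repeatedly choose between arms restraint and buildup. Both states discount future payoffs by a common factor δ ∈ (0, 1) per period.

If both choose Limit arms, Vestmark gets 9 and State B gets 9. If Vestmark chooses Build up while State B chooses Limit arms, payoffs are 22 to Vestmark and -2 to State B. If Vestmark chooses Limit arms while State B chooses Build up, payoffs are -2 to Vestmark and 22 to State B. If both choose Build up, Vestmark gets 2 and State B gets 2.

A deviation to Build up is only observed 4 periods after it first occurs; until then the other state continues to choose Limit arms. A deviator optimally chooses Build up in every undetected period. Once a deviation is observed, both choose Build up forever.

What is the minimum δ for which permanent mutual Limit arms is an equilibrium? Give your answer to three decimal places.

0.898

Deviating for the 4 undetected periods gains 22−9 = 13 per period over cooperation, then loses 9−2 = 7 per period forever once punishment starts.
Gain: 13(1 + δ + … + δ^3); loss: 7·δ^4/(1−δ).
No profitable deviation ⇔ 13(1−δ^4) ≤ 7·δ^4, i.e. δ^4 ≥ 13/(13+7) = 13/20.
Hence δ ≥ (13/20)^(1/4) ≈ 0.898.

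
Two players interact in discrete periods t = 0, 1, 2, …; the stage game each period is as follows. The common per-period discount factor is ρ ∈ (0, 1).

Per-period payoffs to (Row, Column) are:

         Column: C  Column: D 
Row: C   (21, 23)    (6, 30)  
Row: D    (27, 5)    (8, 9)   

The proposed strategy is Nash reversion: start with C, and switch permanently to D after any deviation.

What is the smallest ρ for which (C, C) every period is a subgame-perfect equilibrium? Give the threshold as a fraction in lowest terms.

Row: cooperation gives 21 each period; deviation gives 27 once then 8 forever.
  21/(1−ρ) ≥ 27 + 8ρ/(1−ρ) ⇒ ρ ≥ 6/19.
Column: cooperation gives 23 each period; deviation gives 30 once then 9 forever.
  ρ ≥ 7/21 = 1/3.
Both must hold, so the binding constraint is Column's: ρ ≥ 1/3.

1/3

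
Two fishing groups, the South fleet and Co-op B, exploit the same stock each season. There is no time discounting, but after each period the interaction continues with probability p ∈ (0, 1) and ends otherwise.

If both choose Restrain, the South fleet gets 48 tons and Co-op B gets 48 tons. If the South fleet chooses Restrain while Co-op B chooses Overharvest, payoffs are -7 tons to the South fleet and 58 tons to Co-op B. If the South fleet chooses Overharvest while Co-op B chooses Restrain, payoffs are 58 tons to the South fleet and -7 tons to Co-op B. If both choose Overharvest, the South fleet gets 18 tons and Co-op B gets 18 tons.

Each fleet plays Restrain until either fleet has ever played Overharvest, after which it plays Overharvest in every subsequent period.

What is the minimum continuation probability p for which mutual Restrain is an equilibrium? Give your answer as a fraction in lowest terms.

1/4

With no time discounting, the continuation probability p plays the role of the discount factor.
Grim-trigger IC: 48/(1−p) ≥ 58 + 18p/(1−p) ⇒ p ≥ (58−48)/(58−18) = 1/4.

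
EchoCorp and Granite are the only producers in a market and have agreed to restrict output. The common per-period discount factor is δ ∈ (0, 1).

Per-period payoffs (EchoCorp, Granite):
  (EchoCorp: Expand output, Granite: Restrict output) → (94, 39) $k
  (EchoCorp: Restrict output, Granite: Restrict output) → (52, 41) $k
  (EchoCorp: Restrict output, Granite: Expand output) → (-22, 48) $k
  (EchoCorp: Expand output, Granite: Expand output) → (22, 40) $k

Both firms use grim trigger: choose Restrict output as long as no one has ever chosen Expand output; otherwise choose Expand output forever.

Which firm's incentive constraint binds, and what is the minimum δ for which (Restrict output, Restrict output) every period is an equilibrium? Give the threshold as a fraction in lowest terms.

Granite; δ ≥ 7/8

For EchoCorp: deviation gain 94−52 = 42, per-period punishment loss 52−22 = 30. IC gives δ ≥ 42/72 = 7/12.
For Granite: gain 7, loss 1 per period, so δ ≥ 7/8.
The tighter constraint is Granite's, so cooperation needs δ ≥ 7/8.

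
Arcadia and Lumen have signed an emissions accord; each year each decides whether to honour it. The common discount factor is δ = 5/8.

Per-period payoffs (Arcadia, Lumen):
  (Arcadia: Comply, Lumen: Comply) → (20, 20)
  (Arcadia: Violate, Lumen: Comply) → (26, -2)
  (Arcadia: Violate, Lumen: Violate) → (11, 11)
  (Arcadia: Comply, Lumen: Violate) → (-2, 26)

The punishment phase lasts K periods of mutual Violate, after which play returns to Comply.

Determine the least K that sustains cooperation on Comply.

No profitable deviation requires (20−11)(δ+…+δ^K) ≥ 26−20, i.e. δ+…+δ^K ≥ 2/3 ≈ 0.6667.
With δ = 5/8, the partial sums are K=1: 0.6250, K=2: 1.0156.
K = 2 is the first length at which the sum reaches 0.6667.

2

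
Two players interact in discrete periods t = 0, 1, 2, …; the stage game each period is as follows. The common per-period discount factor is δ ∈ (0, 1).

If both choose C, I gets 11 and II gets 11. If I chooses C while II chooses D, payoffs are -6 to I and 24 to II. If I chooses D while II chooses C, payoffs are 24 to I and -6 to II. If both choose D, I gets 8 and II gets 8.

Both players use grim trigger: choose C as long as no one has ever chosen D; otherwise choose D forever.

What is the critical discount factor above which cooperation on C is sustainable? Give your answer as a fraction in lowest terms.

Cooperation forever yields 11 each period: 11/(1−δ).
Deviating yields 24 once, then 8 forever: 24 + 8δ/(1−δ).
No profitable deviation requires 11/(1−δ) ≥ 24 + 8δ/(1−δ).
Multiplying by (1−δ): 11 ≥ 24(1−δ) + 8δ = 24 − 16δ.
So 16δ ≥ 13, i.e. δ ≥ 13/16.

13/16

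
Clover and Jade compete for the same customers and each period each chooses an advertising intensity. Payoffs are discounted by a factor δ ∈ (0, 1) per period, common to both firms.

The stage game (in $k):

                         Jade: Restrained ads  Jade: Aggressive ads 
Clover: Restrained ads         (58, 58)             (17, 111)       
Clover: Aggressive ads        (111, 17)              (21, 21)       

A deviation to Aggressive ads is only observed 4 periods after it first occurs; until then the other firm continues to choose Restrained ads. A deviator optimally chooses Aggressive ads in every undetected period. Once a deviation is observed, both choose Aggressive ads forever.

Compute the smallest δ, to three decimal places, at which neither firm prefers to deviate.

0.876

The best deviation is to choose Aggressive ads for all 4 undetected periods, earning 111 each, then 21 forever once detected.
Deviation value: 111(1−δ^4)/(1−δ) + 21δ^4/(1−δ); cooperation value: 58/(1−δ).
IC: 58 ≥ 111(1−δ^4) + 21δ^4 = 111 − 90δ^4.
So δ^4 ≥ 53/90, giving δ ≥ (53/90)^(1/4) ≈ 0.876.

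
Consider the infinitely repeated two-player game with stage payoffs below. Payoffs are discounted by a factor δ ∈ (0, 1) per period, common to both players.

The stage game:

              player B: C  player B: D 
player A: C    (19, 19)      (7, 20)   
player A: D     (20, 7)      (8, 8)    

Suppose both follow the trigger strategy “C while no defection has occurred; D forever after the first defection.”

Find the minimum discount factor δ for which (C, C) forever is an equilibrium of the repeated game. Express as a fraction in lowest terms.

1/12

Cooperation forever yields 19 each period: 19/(1−δ).
Deviating yields 20 once, then 8 forever: 20 + 8δ/(1−δ).
No profitable deviation requires 19/(1−δ) ≥ 20 + 8δ/(1−δ).
Multiplying by (1−δ): 19 ≥ 20(1−δ) + 8δ = 20 − 12δ.
So 12δ ≥ 1, i.e. δ ≥ 1/12.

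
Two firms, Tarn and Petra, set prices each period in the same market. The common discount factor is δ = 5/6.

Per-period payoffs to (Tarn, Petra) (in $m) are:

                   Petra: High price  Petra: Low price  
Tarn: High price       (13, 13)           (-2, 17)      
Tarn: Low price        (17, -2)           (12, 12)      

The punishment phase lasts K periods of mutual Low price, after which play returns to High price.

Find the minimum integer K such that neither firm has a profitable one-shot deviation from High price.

9

Need Σ_{k=1}^{K} δ^k ≥ (17−13)/(13−12) = 4.0000 at δ = 5/6.
At K = 8 the sum is 3.8372 < 4.0000; at K = 9 it is 4.0310 ≥ 4.0000.
So the minimum punishment length is K = 9.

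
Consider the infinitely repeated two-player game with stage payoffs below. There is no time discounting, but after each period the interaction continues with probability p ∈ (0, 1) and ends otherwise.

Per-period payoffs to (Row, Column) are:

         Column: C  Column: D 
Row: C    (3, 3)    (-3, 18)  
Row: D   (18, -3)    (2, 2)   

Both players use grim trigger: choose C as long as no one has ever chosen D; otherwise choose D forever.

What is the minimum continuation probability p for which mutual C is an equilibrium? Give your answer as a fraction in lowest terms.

15/16

Expected cooperation value is 3 + p·3 + p²·3 + … = 3/(1−p); deviation gives 18 + p·2/(1−p).
3 ≥ 18(1−p) + 2p ⇒ 16p ≥ 15 ⇒ p ≥ 15/16.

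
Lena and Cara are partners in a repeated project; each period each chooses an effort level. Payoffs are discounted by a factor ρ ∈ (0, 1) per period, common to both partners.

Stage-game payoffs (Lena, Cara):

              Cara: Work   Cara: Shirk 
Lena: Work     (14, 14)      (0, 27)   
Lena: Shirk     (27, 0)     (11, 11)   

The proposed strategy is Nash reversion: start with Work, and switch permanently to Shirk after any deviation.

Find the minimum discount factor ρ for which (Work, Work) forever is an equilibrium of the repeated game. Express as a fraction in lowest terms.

One-period gain from deviating is 27 − 14 = 13. The loss is 14 − 11 = 3 in every subsequent period, with present value 3·ρ/(1−ρ).
Deviation is unprofitable when 3·ρ/(1−ρ) ≥ 13, i.e. ρ/(1−ρ) ≥ 13/3.
Equivalently ρ ≥ 13/(13+3) = 13/16.

13/16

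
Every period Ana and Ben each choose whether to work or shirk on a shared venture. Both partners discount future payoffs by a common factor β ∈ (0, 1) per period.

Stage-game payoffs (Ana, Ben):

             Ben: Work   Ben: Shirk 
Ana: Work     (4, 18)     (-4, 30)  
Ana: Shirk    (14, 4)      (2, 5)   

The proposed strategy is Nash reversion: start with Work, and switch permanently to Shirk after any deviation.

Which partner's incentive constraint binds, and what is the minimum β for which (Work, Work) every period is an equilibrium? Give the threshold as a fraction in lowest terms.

Ana; β ≥ 5/6

Ana's threshold: (14−4)/(14−2) = 5/6.
Ben's threshold: (30−18)/(30−5) = 12/25.
5/6 > 12/25, so Ana binds and β* = 5/6.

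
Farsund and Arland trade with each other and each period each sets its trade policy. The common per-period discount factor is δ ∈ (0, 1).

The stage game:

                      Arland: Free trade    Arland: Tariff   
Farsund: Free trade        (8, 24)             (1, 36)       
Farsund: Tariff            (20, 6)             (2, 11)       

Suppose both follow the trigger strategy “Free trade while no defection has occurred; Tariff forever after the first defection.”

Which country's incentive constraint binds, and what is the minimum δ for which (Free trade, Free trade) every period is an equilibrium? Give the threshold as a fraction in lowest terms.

Farsund; δ ≥ 2/3

Farsund's threshold: (20−8)/(20−2) = 2/3.
Arland's threshold: (36−24)/(36−11) = 12/25.
2/3 > 12/25, so Farsund binds and δ* = 2/3.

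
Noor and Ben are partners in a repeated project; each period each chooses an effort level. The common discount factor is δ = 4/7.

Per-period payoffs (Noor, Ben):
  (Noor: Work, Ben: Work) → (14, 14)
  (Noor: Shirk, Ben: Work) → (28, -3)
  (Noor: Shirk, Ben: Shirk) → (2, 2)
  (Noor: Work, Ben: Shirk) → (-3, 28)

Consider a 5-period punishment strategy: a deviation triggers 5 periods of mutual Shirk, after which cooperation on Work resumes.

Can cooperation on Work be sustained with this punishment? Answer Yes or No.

Comparing payoff streams over the 6 periods until play realigns: cooperate → 14(1+δ+…+δ^5); deviate → 28 + 2(δ+…+δ^5).
Cooperation is sustained iff (14−2)(δ+…+δ^5) ≥ 28−14.
δ+…+δ^5 = 4/7·(1−(4/7)^5)/(1−4/7) = 1.2521, and (28−14)/(14−2) = 1.1667.
1.2521 ≥ 1.1667, so cooperation is sustainable.

Yes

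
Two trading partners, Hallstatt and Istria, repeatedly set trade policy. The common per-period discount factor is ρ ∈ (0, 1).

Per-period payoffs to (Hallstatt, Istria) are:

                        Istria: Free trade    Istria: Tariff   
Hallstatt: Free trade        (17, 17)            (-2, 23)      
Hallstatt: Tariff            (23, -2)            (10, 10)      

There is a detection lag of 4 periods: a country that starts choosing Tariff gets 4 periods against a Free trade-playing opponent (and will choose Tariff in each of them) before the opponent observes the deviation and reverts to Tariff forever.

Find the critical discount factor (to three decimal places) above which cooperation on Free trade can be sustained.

0.824

A deviator earns 23 for 4 periods, then 10 forever; cooperating earns 17 forever. Multiplying the IC by (1−ρ):
17 ≥ 23(1−ρ^4) + 10ρ^4, so 13·ρ^4 ≥ 6 and ρ^4 ≥ 6/13.
ρ ≥ (6/13)^(1/4) ≈ 0.824.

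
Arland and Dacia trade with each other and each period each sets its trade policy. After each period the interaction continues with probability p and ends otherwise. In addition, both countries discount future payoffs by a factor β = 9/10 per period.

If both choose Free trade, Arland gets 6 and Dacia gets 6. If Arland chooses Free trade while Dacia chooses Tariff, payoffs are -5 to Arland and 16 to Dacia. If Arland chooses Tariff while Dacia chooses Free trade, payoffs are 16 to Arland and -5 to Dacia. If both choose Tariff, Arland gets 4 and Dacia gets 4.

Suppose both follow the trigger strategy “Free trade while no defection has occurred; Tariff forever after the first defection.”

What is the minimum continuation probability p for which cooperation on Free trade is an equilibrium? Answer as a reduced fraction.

With continuation probability p and discount β, the effective per-period discount factor is βp.
Grim-trigger IC: βp ≥ (16−6)/(16−4) = 5/6.
So p ≥ (5/6)/(9/10) = 25/27.

25/27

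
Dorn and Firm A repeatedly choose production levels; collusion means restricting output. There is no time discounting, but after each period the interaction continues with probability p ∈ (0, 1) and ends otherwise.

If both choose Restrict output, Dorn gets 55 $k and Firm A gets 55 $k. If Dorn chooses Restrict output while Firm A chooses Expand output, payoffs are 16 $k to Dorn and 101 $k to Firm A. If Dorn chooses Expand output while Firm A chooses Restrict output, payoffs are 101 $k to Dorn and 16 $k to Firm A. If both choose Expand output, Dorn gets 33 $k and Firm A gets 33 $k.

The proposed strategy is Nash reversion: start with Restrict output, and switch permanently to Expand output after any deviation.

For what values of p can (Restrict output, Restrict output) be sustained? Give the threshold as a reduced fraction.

23/34

Expected cooperation value is 55 + p·55 + p²·55 + … = 55/(1−p); deviation gives 101 + p·33/(1−p).
55 ≥ 101(1−p) + 33p ⇒ 68p ≥ 46 ⇒ p ≥ 46/68 = 23/34.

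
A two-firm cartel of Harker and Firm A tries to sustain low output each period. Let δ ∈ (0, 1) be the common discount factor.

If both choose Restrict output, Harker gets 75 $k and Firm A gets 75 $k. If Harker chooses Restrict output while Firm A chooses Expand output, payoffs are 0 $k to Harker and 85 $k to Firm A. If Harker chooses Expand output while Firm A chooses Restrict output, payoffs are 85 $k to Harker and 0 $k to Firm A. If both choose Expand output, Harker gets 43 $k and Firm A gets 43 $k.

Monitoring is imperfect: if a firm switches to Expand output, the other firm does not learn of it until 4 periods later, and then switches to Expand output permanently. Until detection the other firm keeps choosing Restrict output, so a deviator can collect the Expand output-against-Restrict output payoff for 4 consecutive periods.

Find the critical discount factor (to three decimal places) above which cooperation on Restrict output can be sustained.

Deviating for the 4 undetected periods gains 85−75 = 10 per period over cooperation, then loses 75−43 = 32 per period forever once punishment starts.
Gain: 10(1 + δ + … + δ^3); loss: 32·δ^4/(1−δ).
No profitable deviation ⇔ 10(1−δ^4) ≤ 32·δ^4, i.e. δ^4 ≥ 10/(10+32) = 5/21.
Hence δ ≥ (5/21)^(1/4) ≈ 0.699.

0.699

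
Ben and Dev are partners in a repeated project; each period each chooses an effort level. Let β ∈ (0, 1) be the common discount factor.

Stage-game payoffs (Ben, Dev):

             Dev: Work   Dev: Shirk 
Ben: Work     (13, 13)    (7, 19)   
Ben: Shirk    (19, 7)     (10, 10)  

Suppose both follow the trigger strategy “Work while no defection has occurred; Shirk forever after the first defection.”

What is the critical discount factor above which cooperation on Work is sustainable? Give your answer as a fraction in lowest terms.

13/(1−β) ≥ 19 + 10β/(1−β)
13 ≥ 19 − 9β
β ≥ 6/9 = 2/3.

2/3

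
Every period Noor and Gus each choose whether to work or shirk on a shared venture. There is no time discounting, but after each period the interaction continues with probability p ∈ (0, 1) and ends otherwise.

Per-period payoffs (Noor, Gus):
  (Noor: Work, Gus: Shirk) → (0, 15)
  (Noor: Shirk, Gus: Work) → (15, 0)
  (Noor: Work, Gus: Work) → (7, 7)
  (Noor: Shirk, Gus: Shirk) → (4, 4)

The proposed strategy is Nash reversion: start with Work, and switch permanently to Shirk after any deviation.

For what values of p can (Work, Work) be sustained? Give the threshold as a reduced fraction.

Expected cooperation value is 7 + p·7 + p²·7 + … = 7/(1−p); deviation gives 15 + p·4/(1−p).
7 ≥ 15(1−p) + 4p ⇒ 11p ≥ 8 ⇒ p ≥ 8/11.

8/11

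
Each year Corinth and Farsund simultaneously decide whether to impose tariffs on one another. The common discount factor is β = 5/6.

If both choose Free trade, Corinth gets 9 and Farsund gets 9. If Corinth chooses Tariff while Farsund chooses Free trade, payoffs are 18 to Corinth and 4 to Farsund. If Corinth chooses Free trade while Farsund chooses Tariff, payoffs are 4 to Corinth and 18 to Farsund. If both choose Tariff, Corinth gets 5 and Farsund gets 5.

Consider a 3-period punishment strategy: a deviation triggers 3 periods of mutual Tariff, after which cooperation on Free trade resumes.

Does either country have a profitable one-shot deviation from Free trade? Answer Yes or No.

Comparing payoff streams over the 4 periods until play realigns: cooperate → 9(1+β+…+β^3); deviate → 18 + 5(β+…+β^3).
Cooperation is sustained iff (9−5)(β+…+β^3) ≥ 18−9.
β+…+β^3 = 5/6·(1−(5/6)^3)/(1−5/6) = 2.1065, and (18−9)/(9−5) = 2.2500.
2.1065 < 2.2500, so cooperation is not sustainable.

Yes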